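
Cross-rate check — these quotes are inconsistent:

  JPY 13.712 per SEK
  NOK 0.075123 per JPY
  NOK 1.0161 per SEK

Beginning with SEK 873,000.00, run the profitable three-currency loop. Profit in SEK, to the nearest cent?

Profit: SEK 12,016.81

Profitable loop is SEK → JPY → NOK → SEK:
SEK 873,000.00 × 13.712 = JPY 11,970,576
JPY 11,970,576 × 0.075123 = NOK 899,265.58
NOK 899,265.58 ÷ 1.0161 = SEK 885,016.81
Profit = SEK 885,016.81 − SEK 873,000.00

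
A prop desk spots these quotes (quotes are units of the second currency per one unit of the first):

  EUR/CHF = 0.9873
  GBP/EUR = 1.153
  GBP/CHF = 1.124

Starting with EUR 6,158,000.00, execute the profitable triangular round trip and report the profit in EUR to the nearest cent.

Profitable loop is EUR → CHF → GBP → EUR:
EUR 6,158,000.00 × 0.9873 = CHF 6,079,793.40
CHF 6,079,793.40 ÷ 1.124 = GBP 5,409,068.86
GBP 5,409,068.86 × 1.153 = EUR 6,236,656.40
Profit = EUR 6,236,656.40 − EUR 6,158,000.00

Profit: EUR 78,656.40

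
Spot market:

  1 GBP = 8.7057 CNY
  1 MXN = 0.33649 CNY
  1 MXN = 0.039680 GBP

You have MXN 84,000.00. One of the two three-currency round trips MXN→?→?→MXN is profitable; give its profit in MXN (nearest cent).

Profit: MXN 2,234.78

Profitable loop is MXN → GBP → CNY → MXN:
MXN 84,000.00 × 0.039680 = GBP 3,333.12
GBP 3,333.12 × 8.7057 = CNY 29,017.14
CNY 29,017.14 ÷ 0.33649 = MXN 86,234.78
Profit = MXN 86,234.78 − MXN 84,000.00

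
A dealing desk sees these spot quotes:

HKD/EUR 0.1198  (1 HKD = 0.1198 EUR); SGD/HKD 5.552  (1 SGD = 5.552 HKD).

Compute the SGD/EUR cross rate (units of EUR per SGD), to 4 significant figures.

1 SGD × 5.552 = 5.552 HKD
5.552 HKD × 0.1198 = 0.66513 EUR

SGD/EUR = 0.6651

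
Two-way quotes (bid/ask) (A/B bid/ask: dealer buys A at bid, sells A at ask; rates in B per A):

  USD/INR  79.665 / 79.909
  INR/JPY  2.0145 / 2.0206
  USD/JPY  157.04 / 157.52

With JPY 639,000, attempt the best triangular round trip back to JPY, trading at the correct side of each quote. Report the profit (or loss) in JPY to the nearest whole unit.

Best loop JPY → USD → INR → JPY:
JPY 639,000 ÷ 157.52 (buy USD at ask) = USD 4,056.63
USD 4,056.63 × 79.665 (sell USD at bid) = INR 323,171.25
INR 323,171.25 × 2.0145 (sell INR at bid) = JPY 651,028

Net profit: JPY 12,028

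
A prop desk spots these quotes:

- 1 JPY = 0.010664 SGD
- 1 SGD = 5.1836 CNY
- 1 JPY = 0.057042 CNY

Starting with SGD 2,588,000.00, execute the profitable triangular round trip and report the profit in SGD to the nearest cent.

Profitable loop is SGD → JPY → CNY → SGD:
SGD 2,588,000.00 ÷ 0.010664 = JPY 242,685,671
JPY 242,685,671 × 0.057042 = CNY 13,843,276.07
CNY 13,843,276.07 ÷ 5.1836 = SGD 2,670,591.11
Profit = SGD 2,670,591.11 − SGD 2,588,000.00

Profit: SGD 82,591.11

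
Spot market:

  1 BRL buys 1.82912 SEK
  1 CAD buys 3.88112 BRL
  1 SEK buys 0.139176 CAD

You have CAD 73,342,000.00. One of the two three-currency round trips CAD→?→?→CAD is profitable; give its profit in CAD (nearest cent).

Profit: CAD 889,652.56

Profitable loop is CAD → SEK → BRL → CAD:
CAD 73,342,000.00 ÷ 0.139176 = SEK 526,973,041.33
SEK 526,973,041.33 ÷ 1.82912 = BRL 288,101,951.39
BRL 288,101,951.39 ÷ 3.88112 = CAD 74,231,652.56
Profit = CAD 74,231,652.56 − CAD 73,342,000.00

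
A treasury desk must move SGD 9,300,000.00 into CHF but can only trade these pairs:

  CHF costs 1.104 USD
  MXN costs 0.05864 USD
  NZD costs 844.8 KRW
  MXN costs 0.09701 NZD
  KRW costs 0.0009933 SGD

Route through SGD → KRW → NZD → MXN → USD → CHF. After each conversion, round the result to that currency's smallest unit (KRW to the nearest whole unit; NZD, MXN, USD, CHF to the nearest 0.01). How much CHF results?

CHF 6,068,159.56

SGD 9,300,000.00 ÷ 0.0009933 = KRW 9,362,730,293
KRW 9,362,730,293 ÷ 844.8 = NZD 11,082,777.34
NZD 11,082,777.34 ÷ 0.09701 = MXN 114,243,658.80
MXN 114,243,658.80 × 0.05864 = USD 6,699,248.15
USD 6,699,248.15 ÷ 1.104 = CHF 6,068,159.56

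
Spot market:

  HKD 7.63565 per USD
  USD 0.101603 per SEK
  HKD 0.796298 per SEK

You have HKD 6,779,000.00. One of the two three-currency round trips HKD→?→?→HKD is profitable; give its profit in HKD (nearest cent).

Profit: HKD 179,068.73

Profitable loop is HKD → USD → SEK → HKD:
HKD 6,779,000.00 ÷ 7.63565 = USD 887,809.16
USD 887,809.16 ÷ 0.101603 = SEK 8,738,021.11
SEK 8,738,021.11 × 0.796298 = HKD 6,958,068.73
Profit = HKD 6,958,068.73 − HKD 6,779,000.00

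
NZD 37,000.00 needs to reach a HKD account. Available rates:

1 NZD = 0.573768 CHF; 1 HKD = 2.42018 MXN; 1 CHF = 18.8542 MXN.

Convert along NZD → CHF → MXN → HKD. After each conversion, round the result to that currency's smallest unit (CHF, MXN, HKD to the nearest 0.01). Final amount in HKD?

NZD 37,000.00 × 0.573768 = CHF 21,229.42
CHF 21,229.42 × 18.8542 = MXN 400,263.73
MXN 400,263.73 ÷ 2.42018 = HKD 165,385.93

HKD 165,385.93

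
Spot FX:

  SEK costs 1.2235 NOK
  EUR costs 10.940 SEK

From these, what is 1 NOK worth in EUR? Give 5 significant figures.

1 NOK ÷ 1.2235 = 0.817327 SEK
0.817327 SEK ÷ 10.940 = 0.07471 EUR

NOK/EUR = 0.074710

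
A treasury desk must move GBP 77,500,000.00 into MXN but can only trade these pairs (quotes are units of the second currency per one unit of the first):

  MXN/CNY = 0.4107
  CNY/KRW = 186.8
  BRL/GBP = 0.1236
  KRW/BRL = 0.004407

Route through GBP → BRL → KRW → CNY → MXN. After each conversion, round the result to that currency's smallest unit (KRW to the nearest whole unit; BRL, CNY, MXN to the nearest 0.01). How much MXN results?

MXN 1,854,550,255.27

GBP 77,500,000.00 ÷ 0.1236 = BRL 627,022,653.72
BRL 627,022,653.72 ÷ 0.004407 = KRW 142,278,795,943
KRW 142,278,795,943 ÷ 186.8 = CNY 761,663,789.84
CNY 761,663,789.84 ÷ 0.4107 = MXN 1,854,550,255.27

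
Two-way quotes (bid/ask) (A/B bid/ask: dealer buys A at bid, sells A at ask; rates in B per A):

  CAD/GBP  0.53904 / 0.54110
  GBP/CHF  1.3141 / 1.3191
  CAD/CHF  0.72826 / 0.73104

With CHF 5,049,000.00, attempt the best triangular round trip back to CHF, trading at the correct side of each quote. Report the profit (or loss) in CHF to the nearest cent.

Net profit: CHF 102,534.03

Best loop CHF → GBP → CAD → CHF:
CHF 5,049,000.00 ÷ 1.3191 (buy GBP at ask) = GBP 3,827,609.73
GBP 3,827,609.73 ÷ 0.54110 (buy CAD at ask) = CAD 7,073,756.67
CAD 7,073,756.67 × 0.72826 (sell CAD at bid) = CHF 5,151,534.03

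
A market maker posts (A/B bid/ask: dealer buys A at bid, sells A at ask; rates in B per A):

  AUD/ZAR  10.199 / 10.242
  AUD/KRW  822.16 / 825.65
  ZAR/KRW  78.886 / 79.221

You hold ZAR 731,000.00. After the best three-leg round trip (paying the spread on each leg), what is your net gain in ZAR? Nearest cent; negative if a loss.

Best loop ZAR → AUD → KRW → ZAR:
ZAR 731,000.00 ÷ 10.242 (buy AUD at ask) = AUD 71,372.78
AUD 71,372.78 × 822.16 (sell AUD at bid) = KRW 58,679,844
KRW 58,679,844 ÷ 79.221 (buy ZAR at ask) = ZAR 740,710.72

Net profit: ZAR 9,710.72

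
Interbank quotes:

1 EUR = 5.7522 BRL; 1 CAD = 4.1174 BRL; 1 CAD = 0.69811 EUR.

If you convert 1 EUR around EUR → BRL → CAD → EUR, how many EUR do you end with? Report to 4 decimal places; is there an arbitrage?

0.9753 (arbitrage exists)

Around EUR → BRL → CAD → EUR: 1 × 5.7522 ÷ 4.1174 × 0.69811 = 0.975292
Product < 1; profitable direction is EUR → CAD → BRL → EUR.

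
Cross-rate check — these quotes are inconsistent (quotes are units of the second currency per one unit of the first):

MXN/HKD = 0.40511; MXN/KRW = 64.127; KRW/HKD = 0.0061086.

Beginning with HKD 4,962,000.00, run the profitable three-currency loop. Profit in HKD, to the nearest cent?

Profit: HKD 169,532.84

Profitable loop is HKD → KRW → MXN → HKD:
HKD 4,962,000.00 ÷ 0.0061086 = KRW 812,297,417
KRW 812,297,417 ÷ 64.127 = MXN 12,667,011.04
MXN 12,667,011.04 × 0.40511 = HKD 5,131,532.84
Profit = HKD 5,131,532.84 − HKD 4,962,000.00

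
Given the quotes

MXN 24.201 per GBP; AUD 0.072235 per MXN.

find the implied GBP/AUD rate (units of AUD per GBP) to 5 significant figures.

GBP/AUD = 1.7482

1 GBP × 24.201 = 24.201 MXN
24.201 MXN × 0.072235 = 1.74816 AUD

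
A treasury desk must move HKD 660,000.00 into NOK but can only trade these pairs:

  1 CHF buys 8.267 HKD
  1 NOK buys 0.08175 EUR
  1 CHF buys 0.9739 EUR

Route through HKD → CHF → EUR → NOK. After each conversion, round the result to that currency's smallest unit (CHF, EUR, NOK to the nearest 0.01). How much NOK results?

NOK 951,092.11

HKD 660,000.00 ÷ 8.267 = CHF 79,835.49
CHF 79,835.49 × 0.9739 = EUR 77,751.78
EUR 77,751.78 ÷ 0.08175 = NOK 951,092.11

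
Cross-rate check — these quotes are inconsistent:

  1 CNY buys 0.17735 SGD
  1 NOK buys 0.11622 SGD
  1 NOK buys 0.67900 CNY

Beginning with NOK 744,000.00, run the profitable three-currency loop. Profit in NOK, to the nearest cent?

Profitable loop is NOK → CNY → SGD → NOK:
NOK 744,000.00 × 0.67900 = CNY 505,176.00
CNY 505,176.00 × 0.17735 = SGD 89,592.96
SGD 89,592.96 ÷ 0.11622 = NOK 770,891.10
Profit = NOK 770,891.10 − NOK 744,000.00

Profit: NOK 26,891.10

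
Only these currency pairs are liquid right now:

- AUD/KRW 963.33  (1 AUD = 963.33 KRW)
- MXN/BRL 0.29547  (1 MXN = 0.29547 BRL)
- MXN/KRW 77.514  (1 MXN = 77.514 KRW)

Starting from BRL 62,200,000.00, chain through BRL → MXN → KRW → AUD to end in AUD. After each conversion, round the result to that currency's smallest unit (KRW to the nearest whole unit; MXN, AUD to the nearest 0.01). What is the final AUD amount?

BRL 62,200,000.00 ÷ 0.29547 = MXN 210,512,065.52
MXN 210,512,065.52 × 77.514 = KRW 16,317,632,247
KRW 16,317,632,247 ÷ 963.33 = AUD 16,938,777.21

AUD 16,938,777.21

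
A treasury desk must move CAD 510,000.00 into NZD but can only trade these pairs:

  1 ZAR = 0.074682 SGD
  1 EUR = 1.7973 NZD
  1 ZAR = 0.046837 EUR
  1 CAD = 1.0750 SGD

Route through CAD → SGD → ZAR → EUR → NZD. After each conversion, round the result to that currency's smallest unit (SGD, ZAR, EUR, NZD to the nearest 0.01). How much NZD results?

CAD 510,000.00 × 1.0750 = SGD 548,250.00
SGD 548,250.00 ÷ 0.074682 = ZAR 7,341,126.38
ZAR 7,341,126.38 × 0.046837 = EUR 343,836.34
EUR 343,836.34 × 1.7973 = NZD 617,977.05

NZD 617,977.05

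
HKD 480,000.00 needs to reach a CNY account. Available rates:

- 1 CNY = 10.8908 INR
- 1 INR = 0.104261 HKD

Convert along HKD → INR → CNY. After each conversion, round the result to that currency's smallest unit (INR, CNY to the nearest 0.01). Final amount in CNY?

HKD 480,000.00 ÷ 0.104261 = INR 4,603,830.77
INR 4,603,830.77 ÷ 10.8908 = CNY 422,726.59

CNY 422,726.59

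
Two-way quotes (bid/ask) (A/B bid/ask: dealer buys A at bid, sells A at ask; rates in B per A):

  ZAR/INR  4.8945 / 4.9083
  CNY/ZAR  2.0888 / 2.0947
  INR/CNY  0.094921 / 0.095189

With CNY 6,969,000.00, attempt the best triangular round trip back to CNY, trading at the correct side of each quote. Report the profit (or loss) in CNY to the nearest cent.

Best loop CNY → INR → ZAR → CNY:
CNY 6,969,000.00 ÷ 0.095189 (buy INR at ask) = INR 73,212,240.91
INR 73,212,240.91 ÷ 4.9083 (buy ZAR at ask) = ZAR 14,916,007.76
ZAR 14,916,007.76 ÷ 2.0947 (buy CNY at ask) = CNY 7,120,832.47

Net profit: CNY 151,832.47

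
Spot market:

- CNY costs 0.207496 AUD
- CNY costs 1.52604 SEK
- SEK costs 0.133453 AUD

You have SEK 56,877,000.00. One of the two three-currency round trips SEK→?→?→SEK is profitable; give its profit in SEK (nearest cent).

Profitable loop is SEK → CNY → AUD → SEK:
SEK 56,877,000.00 ÷ 1.52604 = CNY 37,270,975.86
CNY 37,270,975.86 × 0.207496 = AUD 7,733,578.41
AUD 7,733,578.41 ÷ 0.133453 = SEK 57,949,828.08
Profit = SEK 57,949,828.08 − SEK 56,877,000.00

Profit: SEK 1,072,828.08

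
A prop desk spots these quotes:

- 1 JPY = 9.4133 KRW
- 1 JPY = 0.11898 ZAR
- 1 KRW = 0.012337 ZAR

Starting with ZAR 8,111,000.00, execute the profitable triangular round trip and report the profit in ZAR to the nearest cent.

Profitable loop is ZAR → KRW → JPY → ZAR:
ZAR 8,111,000.00 ÷ 0.012337 = KRW 657,453,190
KRW 657,453,190 ÷ 9.4133 = JPY 69,843,008
JPY 69,843,008 × 0.11898 = ZAR 8,309,921.12
Profit = ZAR 8,309,921.12 − ZAR 8,111,000.00

Profit: ZAR 198,921.12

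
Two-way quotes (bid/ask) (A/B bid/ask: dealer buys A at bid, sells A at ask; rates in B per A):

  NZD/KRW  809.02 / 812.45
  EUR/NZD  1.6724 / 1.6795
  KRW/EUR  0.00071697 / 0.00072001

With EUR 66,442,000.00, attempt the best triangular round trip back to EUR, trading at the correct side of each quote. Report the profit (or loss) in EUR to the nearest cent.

Best loop EUR → KRW → NZD → EUR:
EUR 66,442,000.00 ÷ 0.00072001 (buy KRW at ask) = KRW 92,279,273,899
KRW 92,279,273,899 ÷ 812.45 (buy NZD at ask) = NZD 113,581,480.58
NZD 113,581,480.58 ÷ 1.6795 (buy EUR at ask) = EUR 67,628,151.58

Net profit: EUR 1,186,151.58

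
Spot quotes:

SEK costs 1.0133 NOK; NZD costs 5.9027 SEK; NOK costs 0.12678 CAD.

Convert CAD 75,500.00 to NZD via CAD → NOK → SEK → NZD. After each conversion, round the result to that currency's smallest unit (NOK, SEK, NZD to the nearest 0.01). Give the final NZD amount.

NZD 99,565.17

CAD 75,500.00 ÷ 0.12678 = NOK 595,519.80
NOK 595,519.80 ÷ 1.0133 = SEK 587,703.35
SEK 587,703.35 ÷ 5.9027 = NZD 99,565.17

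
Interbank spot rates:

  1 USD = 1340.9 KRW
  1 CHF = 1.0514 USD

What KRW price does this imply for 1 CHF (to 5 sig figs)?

CHF/KRW = 1409.8

1 CHF × 1.0514 = 1.0514 USD
1.0514 USD × 1340.9 = 1409.82 KRW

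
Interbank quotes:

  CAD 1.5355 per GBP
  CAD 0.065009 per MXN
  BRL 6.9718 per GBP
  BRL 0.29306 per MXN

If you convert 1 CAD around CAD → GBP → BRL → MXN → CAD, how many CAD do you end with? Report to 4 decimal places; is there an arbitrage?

Around CAD → GBP → BRL → MXN → CAD: 1 ÷ 1.5355 × 6.9718 ÷ 0.29306 × 0.065009 = 1.007191
Product > 1; profitable direction is CAD → GBP → BRL → MXN → CAD.

1.0072 (arbitrage exists)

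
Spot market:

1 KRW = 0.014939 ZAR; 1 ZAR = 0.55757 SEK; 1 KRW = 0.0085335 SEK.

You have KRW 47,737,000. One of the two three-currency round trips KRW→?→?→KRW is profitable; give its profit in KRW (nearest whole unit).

Profitable loop is KRW → SEK → ZAR → KRW:
KRW 47,737,000 × 0.0085335 = SEK 407,363.69
SEK 407,363.69 ÷ 0.55757 = ZAR 730,605.47
ZAR 730,605.47 ÷ 0.014939 = KRW 48,905,915
Profit = KRW 48,905,915 − KRW 47,737,000

Profit: KRW 1,168,915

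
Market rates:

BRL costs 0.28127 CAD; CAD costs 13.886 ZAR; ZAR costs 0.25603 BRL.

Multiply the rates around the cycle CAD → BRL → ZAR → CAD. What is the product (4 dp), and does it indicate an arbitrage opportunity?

Around CAD → BRL → ZAR → CAD: 1 ÷ 0.28127 ÷ 0.25603 ÷ 13.886 = 1.000020
Product ≈ 1 (deviation 0.002%, within rounding noise).

1.0000 (no arbitrage)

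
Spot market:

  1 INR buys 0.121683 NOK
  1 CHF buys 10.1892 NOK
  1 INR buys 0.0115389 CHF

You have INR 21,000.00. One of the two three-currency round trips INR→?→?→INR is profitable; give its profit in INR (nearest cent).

Profit: INR 734.25

Profitable loop is INR → NOK → CHF → INR:
INR 21,000.00 × 0.121683 = NOK 2,555.34
NOK 2,555.34 ÷ 10.1892 = CHF 250.79
CHF 250.79 ÷ 0.0115389 = INR 21,734.25
Profit = INR 21,734.25 − INR 21,000.00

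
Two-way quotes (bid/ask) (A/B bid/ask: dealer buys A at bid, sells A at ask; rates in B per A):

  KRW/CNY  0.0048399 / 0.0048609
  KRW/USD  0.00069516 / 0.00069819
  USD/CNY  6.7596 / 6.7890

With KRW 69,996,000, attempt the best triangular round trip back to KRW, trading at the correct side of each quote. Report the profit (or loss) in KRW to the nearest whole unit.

Net profit: KRW 1,475,053

Best loop KRW → CNY → USD → KRW:
KRW 69,996,000 × 0.0048399 (sell KRW at bid) = CNY 338,773.64
CNY 338,773.64 ÷ 6.7890 (buy USD at ask) = USD 49,900.37
USD 49,900.37 ÷ 0.00069819 (buy KRW at ask) = KRW 71,471,053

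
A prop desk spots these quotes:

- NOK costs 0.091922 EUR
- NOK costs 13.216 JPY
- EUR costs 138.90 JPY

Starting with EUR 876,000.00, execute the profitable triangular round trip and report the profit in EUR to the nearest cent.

Profitable loop is EUR → NOK → JPY → EUR:
EUR 876,000.00 ÷ 0.091922 = NOK 9,529,818.76
NOK 9,529,818.76 × 13.216 = JPY 125,946,085
JPY 125,946,085 ÷ 138.90 = EUR 906,739.27
Profit = EUR 906,739.27 − EUR 876,000.00

Profit: EUR 30,739.27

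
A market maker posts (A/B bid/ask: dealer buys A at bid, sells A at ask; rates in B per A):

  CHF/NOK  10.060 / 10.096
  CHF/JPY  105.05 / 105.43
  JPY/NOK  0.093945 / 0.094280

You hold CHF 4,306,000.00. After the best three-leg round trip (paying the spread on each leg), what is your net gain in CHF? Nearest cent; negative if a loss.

Net profit: CHF 52,010.03

Best loop CHF → NOK → JPY → CHF:
CHF 4,306,000.00 × 10.060 (sell CHF at bid) = NOK 43,318,360.00
NOK 43,318,360.00 ÷ 0.094280 (buy JPY at ask) = JPY 459,464,998
JPY 459,464,998 ÷ 105.43 (buy CHF at ask) = CHF 4,358,010.03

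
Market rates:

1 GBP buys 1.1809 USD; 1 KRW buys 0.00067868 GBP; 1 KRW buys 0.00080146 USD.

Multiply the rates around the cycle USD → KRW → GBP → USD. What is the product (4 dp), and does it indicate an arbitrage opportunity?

Around USD → KRW → GBP → USD: 1 ÷ 0.00080146 × 0.00067868 × 1.1809 = 0.999992
Product ≈ 1 (deviation 0.001%, within rounding noise).

1.0000 (no arbitrage)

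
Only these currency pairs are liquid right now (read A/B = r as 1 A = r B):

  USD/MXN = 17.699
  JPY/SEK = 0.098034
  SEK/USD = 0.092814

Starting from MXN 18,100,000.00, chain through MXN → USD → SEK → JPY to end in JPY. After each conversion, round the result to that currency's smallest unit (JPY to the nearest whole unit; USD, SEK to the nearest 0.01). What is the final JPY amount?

JPY 112,393,096

MXN 18,100,000.00 ÷ 17.699 = USD 1,022,656.65
USD 1,022,656.65 ÷ 0.092814 = SEK 11,018,344.75
SEK 11,018,344.75 ÷ 0.098034 = JPY 112,393,096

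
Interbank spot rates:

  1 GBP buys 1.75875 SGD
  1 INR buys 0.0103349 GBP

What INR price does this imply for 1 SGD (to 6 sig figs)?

1 SGD ÷ 1.75875 = 0.568586 GBP
0.568586 GBP ÷ 0.0103349 = 55.0161 INR

SGD/INR = 55.0161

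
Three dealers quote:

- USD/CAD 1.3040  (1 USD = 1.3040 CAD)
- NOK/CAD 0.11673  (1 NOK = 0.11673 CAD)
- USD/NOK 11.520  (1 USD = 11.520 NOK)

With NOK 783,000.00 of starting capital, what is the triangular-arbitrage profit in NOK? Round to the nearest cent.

Profit: NOK 24,456.50

Profitable loop is NOK → CAD → USD → NOK:
NOK 783,000.00 × 0.11673 = CAD 91,399.59
CAD 91,399.59 ÷ 1.3040 = USD 70,091.71
USD 70,091.71 × 11.520 = NOK 807,456.50
Profit = NOK 807,456.50 − NOK 783,000.00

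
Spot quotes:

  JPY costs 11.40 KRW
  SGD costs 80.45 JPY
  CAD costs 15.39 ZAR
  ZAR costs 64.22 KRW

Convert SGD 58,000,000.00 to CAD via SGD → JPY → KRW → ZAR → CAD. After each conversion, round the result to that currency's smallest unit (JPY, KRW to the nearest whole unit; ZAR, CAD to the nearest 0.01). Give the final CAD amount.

SGD 58,000,000.00 × 80.45 = JPY 4,666,100,000
JPY 4,666,100,000 × 11.40 = KRW 53,193,540,000
KRW 53,193,540,000 ÷ 64.22 = ZAR 828,301,775.15
ZAR 828,301,775.15 ÷ 15.39 = CAD 53,820,778.11

CAD 53,820,778.11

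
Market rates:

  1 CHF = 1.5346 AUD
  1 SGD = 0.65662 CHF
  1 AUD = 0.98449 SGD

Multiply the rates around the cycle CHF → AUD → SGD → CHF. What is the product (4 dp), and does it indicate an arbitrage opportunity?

Around CHF → AUD → SGD → CHF: 1 × 1.5346 × 0.98449 × 0.65662 = 0.992020
Product < 1; profitable direction is CHF → SGD → AUD → CHF.

0.9920 (arbitrage exists)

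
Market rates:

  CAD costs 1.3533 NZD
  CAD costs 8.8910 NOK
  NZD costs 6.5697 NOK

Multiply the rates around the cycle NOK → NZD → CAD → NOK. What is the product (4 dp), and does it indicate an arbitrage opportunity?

1.0000 (no arbitrage)

Around NOK → NZD → CAD → NOK: 1 ÷ 6.5697 ÷ 1.3533 × 8.8910 = 1.000025
Product ≈ 1 (deviation 0.003%, within rounding noise).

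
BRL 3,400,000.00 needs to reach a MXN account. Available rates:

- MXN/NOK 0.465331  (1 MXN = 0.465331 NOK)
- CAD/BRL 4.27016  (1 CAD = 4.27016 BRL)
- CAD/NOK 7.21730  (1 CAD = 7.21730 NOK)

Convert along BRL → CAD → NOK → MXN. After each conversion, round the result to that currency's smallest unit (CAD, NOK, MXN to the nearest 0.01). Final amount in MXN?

MXN 12,349,447.83

BRL 3,400,000.00 ÷ 4.27016 = CAD 796,223.09
CAD 796,223.09 × 7.21730 = NOK 5,746,580.91
NOK 5,746,580.91 ÷ 0.465331 = MXN 12,349,447.83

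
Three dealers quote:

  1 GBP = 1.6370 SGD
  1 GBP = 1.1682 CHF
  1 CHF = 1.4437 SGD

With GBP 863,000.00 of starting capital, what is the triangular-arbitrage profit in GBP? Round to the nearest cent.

Profit: GBP 26,111.60

Profitable loop is GBP → CHF → SGD → GBP:
GBP 863,000.00 × 1.1682 = CHF 1,008,156.60
CHF 1,008,156.60 × 1.4437 = SGD 1,455,475.68
SGD 1,455,475.68 ÷ 1.6370 = GBP 889,111.60
Profit = GBP 889,111.60 − GBP 863,000.00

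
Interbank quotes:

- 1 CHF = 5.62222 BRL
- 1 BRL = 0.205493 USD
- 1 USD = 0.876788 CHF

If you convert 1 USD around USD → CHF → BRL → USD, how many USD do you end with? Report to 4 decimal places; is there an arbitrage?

Around USD → CHF → BRL → USD: 1 × 0.876788 × 5.62222 × 0.205493 = 1.012977
Product > 1; profitable direction is USD → CHF → BRL → USD.

1.0130 (arbitrage exists)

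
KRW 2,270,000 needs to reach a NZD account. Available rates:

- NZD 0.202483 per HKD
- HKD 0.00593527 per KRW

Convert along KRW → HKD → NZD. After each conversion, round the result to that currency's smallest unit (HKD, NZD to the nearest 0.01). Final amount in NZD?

KRW 2,270,000 × 0.00593527 = HKD 13,473.06
HKD 13,473.06 × 0.202483 = NZD 2,728.07

NZD 2,728.07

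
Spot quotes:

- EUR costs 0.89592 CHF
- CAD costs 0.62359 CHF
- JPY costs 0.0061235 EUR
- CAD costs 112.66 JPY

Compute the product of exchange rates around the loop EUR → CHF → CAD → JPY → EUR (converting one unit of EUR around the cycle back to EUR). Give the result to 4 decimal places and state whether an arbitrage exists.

0.9912 (arbitrage exists)

Around EUR → CHF → CAD → JPY → EUR: 1 × 0.89592 ÷ 0.62359 × 112.66 × 0.0061235 = 0.991150
Product < 1; profitable direction is EUR → JPY → CAD → CHF → EUR.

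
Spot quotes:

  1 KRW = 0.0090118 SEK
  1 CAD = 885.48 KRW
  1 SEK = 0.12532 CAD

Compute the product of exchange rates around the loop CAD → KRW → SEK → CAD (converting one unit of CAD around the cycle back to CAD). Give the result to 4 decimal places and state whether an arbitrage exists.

1.0000 (no arbitrage)

Around CAD → KRW → SEK → CAD: 1 × 885.48 × 0.0090118 × 0.12532 = 1.000025
Product ≈ 1 (deviation 0.002%, within rounding noise).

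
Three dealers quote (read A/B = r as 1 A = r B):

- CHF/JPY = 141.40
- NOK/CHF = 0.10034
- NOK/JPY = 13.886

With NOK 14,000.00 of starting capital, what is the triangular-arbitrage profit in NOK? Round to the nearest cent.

Profit: NOK 304.56

Profitable loop is NOK → CHF → JPY → NOK:
NOK 14,000.00 × 0.10034 = CHF 1,404.76
CHF 1,404.76 × 141.40 = JPY 198,633
JPY 198,633 ÷ 13.886 = NOK 14,304.56
Profit = NOK 14,304.56 − NOK 14,000.00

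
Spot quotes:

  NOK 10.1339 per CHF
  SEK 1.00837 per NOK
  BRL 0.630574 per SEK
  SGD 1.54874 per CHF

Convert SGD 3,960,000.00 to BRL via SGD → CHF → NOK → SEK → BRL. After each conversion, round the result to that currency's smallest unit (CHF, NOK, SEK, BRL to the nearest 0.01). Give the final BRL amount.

BRL 16,475,904.36

SGD 3,960,000.00 ÷ 1.54874 = CHF 2,556,917.24
CHF 2,556,917.24 × 10.1339 = NOK 25,911,543.62
NOK 25,911,543.62 × 1.00837 = SEK 26,128,423.24
SEK 26,128,423.24 × 0.630574 = BRL 16,475,904.36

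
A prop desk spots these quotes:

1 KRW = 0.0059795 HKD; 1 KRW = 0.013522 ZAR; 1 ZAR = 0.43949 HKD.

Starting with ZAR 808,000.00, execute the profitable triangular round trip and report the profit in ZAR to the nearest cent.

Profitable loop is ZAR → KRW → HKD → ZAR:
ZAR 808,000.00 ÷ 0.013522 = KRW 59,754,474
KRW 59,754,474 × 0.0059795 = HKD 357,301.88
HKD 357,301.88 ÷ 0.43949 = ZAR 812,992.06
Profit = ZAR 812,992.06 − ZAR 808,000.00

Profit: ZAR 4,992.06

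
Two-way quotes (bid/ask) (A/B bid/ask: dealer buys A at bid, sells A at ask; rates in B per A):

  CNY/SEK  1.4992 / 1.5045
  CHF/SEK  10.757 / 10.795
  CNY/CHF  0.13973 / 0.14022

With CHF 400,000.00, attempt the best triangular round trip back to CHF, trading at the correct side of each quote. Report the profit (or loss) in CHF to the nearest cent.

Best loop CHF → SEK → CNY → CHF:
CHF 400,000.00 × 10.757 (sell CHF at bid) = SEK 4,302,800.00
SEK 4,302,800.00 ÷ 1.5045 (buy CNY at ask) = CNY 2,859,953.47
CNY 2,859,953.47 × 0.13973 (sell CNY at bid) = CHF 399,621.30

Net result: CHF -378.70 (no profitable arbitrage after spreads)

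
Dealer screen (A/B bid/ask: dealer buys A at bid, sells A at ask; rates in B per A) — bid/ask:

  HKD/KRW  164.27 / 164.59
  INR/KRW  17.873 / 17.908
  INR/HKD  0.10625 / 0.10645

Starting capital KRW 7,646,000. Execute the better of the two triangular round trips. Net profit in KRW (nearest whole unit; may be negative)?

Net profit: KRW 153,785

Best loop KRW → HKD → INR → KRW:
KRW 7,646,000 ÷ 164.59 (buy HKD at ask) = HKD 46,454.83
HKD 46,454.83 ÷ 0.10645 (buy INR at ask) = INR 436,400.44
INR 436,400.44 × 17.873 (sell INR at bid) = KRW 7,799,785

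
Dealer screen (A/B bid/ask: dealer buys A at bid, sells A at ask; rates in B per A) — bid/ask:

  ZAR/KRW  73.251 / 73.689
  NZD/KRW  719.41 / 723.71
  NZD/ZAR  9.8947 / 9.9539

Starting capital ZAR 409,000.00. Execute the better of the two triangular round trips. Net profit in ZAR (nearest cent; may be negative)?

Best loop ZAR → KRW → NZD → ZAR:
ZAR 409,000.00 × 73.251 (sell ZAR at bid) = KRW 29,959,659
KRW 29,959,659 ÷ 723.71 (buy NZD at ask) = NZD 41,397.33
NZD 41,397.33 × 9.8947 (sell NZD at bid) = ZAR 409,614.12

Net profit: ZAR 614.12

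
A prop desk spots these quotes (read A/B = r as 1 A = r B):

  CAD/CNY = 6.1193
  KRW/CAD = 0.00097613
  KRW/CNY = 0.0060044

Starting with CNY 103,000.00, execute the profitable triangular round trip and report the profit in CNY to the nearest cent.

Profit: CNY 537.44

Profitable loop is CNY → CAD → KRW → CNY:
CNY 103,000.00 ÷ 6.1193 = CAD 16,831.99
CAD 16,831.99 ÷ 0.00097613 = KRW 17,243,595
KRW 17,243,595 × 0.0060044 = CNY 103,537.44
Profit = CNY 103,537.44 − CNY 103,000.00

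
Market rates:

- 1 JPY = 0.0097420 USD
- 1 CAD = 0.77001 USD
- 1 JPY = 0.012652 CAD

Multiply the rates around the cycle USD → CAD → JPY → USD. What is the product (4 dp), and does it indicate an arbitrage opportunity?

1.0000 (no arbitrage)

Around USD → CAD → JPY → USD: 1 ÷ 0.77001 ÷ 0.012652 × 0.0097420 = 0.999983
Product ≈ 1 (deviation 0.002%, within rounding noise).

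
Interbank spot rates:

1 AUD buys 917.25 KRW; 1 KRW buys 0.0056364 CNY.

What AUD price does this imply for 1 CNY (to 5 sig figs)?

CNY/AUD = 0.19342

1 CNY ÷ 0.0056364 = 177.418 KRW
177.418 KRW ÷ 917.25 = 0.193424 AUD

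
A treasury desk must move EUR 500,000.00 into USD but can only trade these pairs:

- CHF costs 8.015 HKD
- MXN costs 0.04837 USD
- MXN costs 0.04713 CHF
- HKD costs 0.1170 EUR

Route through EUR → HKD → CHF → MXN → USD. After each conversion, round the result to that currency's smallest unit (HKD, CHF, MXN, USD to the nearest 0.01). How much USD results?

EUR 500,000.00 ÷ 0.1170 = HKD 4,273,504.27
HKD 4,273,504.27 ÷ 8.015 = CHF 533,188.31
CHF 533,188.31 ÷ 0.04713 = MXN 11,313,140.46
MXN 11,313,140.46 × 0.04837 = USD 547,216.60

USD 547,216.60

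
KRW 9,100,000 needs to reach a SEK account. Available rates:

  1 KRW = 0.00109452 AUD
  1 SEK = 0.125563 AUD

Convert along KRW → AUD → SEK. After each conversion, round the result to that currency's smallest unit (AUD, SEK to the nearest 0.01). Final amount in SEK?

KRW 9,100,000 × 0.00109452 = AUD 9,960.13
AUD 9,960.13 ÷ 0.125563 = SEK 79,323.77

SEK 79,323.77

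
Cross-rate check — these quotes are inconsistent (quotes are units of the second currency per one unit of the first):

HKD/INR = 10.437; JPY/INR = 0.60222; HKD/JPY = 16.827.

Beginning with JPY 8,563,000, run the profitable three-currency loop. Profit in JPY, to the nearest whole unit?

Profitable loop is JPY → HKD → INR → JPY:
JPY 8,563,000 ÷ 16.827 = HKD 508,884.53
HKD 508,884.53 × 10.437 = INR 5,311,227.85
INR 5,311,227.85 ÷ 0.60222 = JPY 8,819,415
Profit = JPY 8,819,415 − JPY 8,563,000

Profit: JPY 256,415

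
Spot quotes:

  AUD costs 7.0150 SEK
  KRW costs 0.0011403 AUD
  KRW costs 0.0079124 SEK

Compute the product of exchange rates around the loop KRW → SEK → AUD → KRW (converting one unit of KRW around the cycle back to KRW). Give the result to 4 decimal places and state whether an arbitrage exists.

Around KRW → SEK → AUD → KRW: 1 × 0.0079124 ÷ 7.0150 ÷ 0.0011403 = 0.989148
Product < 1; profitable direction is KRW → AUD → SEK → KRW.

0.9891 (arbitrage exists)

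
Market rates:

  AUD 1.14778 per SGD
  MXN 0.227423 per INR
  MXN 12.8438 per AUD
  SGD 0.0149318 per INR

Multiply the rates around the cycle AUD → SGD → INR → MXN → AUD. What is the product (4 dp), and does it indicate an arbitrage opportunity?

Around AUD → SGD → INR → MXN → AUD: 1 ÷ 1.14778 ÷ 0.0149318 × 0.227423 ÷ 12.8438 = 1.033166
Product > 1; profitable direction is AUD → SGD → INR → MXN → AUD.

1.0332 (arbitrage exists)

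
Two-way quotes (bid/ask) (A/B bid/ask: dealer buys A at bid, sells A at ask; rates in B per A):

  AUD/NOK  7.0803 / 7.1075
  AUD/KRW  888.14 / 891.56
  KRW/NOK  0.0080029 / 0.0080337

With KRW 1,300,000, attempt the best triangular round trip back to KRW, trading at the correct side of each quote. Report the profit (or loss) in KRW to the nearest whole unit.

Best loop KRW → NOK → AUD → KRW:
KRW 1,300,000 × 0.0080029 (sell KRW at bid) = NOK 10,403.77
NOK 10,403.77 ÷ 7.1075 (buy AUD at ask) = AUD 1,463.77
AUD 1,463.77 × 888.14 (sell AUD at bid) = KRW 1,300,036

Net profit: KRW 36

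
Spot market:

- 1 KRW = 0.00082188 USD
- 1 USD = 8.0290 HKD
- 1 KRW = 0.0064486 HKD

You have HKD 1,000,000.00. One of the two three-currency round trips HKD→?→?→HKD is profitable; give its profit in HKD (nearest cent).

Profitable loop is HKD → KRW → USD → HKD:
HKD 1,000,000.00 ÷ 0.0064486 = KRW 155,072,419
KRW 155,072,419 × 0.00082188 = USD 127,450.92
USD 127,450.92 × 8.0290 = HKD 1,023,303.43
Profit = HKD 1,023,303.43 − HKD 1,000,000.00

Profit: HKD 23,303.43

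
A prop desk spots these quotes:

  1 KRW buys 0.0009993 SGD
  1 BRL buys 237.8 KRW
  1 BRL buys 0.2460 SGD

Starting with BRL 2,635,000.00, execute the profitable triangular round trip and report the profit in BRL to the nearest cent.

Profit: BRL 92,771.51

Profitable loop is BRL → SGD → KRW → BRL:
BRL 2,635,000.00 × 0.2460 = SGD 648,210.00
SGD 648,210.00 ÷ 0.0009993 = KRW 648,664,065
KRW 648,664,065 ÷ 237.8 = BRL 2,727,771.51
Profit = BRL 2,727,771.51 − BRL 2,635,000.00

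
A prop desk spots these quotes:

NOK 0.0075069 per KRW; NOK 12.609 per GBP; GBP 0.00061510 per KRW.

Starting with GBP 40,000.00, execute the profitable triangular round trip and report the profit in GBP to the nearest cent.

Profit: GBP 1,326.22

Profitable loop is GBP → NOK → KRW → GBP:
GBP 40,000.00 × 12.609 = NOK 504,360.00
NOK 504,360.00 ÷ 0.0075069 = KRW 67,186,189
KRW 67,186,189 × 0.00061510 = GBP 41,326.22
Profit = GBP 41,326.22 − GBP 40,000.00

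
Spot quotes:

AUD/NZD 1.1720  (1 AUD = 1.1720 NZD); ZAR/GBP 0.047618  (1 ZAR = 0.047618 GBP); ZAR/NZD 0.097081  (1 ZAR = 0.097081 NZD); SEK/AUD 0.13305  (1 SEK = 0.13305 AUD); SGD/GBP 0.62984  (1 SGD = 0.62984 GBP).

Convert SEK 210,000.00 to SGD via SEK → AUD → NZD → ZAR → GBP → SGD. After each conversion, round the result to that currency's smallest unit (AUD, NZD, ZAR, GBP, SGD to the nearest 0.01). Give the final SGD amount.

SEK 210,000.00 × 0.13305 = AUD 27,940.50
AUD 27,940.50 × 1.1720 = NZD 32,746.27
NZD 32,746.27 ÷ 0.097081 = ZAR 337,308.74
ZAR 337,308.74 × 0.047618 = GBP 16,061.97
GBP 16,061.97 ÷ 0.62984 = SGD 25,501.67

SGD 25,501.67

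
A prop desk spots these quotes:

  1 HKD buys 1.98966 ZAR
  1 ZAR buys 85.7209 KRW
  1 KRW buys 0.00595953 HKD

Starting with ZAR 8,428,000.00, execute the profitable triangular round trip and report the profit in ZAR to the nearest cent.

Profit: ZAR 138,474.54

Profitable loop is ZAR → KRW → HKD → ZAR:
ZAR 8,428,000.00 × 85.7209 = KRW 722,455,745
KRW 722,455,745 × 0.00595953 = HKD 4,305,496.69
HKD 4,305,496.69 × 1.98966 = ZAR 8,566,474.54
Profit = ZAR 8,566,474.54 − ZAR 8,428,000.00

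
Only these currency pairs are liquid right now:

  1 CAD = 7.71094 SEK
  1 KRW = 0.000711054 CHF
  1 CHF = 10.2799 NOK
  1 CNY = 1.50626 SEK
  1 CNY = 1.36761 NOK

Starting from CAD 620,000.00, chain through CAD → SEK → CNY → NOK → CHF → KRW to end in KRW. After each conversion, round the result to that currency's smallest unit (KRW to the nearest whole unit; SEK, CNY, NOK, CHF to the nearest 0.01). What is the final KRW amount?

KRW 593,840,566

CAD 620,000.00 × 7.71094 = SEK 4,780,782.80
SEK 4,780,782.80 ÷ 1.50626 = CNY 3,173,942.61
CNY 3,173,942.61 × 1.36761 = NOK 4,340,715.65
NOK 4,340,715.65 ÷ 10.2799 = CHF 422,252.71
CHF 422,252.71 ÷ 0.000711054 = KRW 593,840,566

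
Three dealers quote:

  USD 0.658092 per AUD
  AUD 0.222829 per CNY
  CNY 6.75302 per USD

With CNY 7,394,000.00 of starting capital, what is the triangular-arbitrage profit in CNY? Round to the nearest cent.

Profitable loop is CNY → USD → AUD → CNY:
CNY 7,394,000.00 ÷ 6.75302 = USD 1,094,917.53
USD 1,094,917.53 ÷ 0.658092 = AUD 1,663,775.78
AUD 1,663,775.78 ÷ 0.222829 = CNY 7,466,603.47
Profit = CNY 7,466,603.47 − CNY 7,394,000.00

Profit: CNY 72,603.47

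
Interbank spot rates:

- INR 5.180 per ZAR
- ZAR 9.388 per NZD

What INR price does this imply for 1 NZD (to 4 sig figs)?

NZD/INR = 48.63

1 NZD × 9.388 = 9.388 ZAR
9.388 ZAR × 5.180 = 48.6298 INR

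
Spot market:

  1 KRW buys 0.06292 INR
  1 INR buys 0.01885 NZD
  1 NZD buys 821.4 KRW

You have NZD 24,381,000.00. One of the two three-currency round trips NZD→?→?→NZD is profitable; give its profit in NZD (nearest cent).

Profit: NZD 645,305.83

Profitable loop is NZD → INR → KRW → NZD:
NZD 24,381,000.00 ÷ 0.01885 = INR 1,293,421,750.66
INR 1,293,421,750.66 ÷ 0.06292 = KRW 20,556,607,607
KRW 20,556,607,607 ÷ 821.4 = NZD 25,026,305.83
Profit = NZD 25,026,305.83 − NZD 24,381,000.00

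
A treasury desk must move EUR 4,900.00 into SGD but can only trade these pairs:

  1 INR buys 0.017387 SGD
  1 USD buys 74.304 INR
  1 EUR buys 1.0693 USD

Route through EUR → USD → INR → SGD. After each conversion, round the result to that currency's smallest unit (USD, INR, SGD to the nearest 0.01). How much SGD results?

SGD 6,769.12

EUR 4,900.00 × 1.0693 = USD 5,239.57
USD 5,239.57 × 74.304 = INR 389,321.01
INR 389,321.01 × 0.017387 = SGD 6,769.12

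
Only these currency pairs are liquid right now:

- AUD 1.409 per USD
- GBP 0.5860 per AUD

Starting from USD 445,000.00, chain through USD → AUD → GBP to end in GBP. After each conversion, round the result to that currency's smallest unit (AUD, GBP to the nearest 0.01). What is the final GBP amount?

GBP 367,424.93

USD 445,000.00 × 1.409 = AUD 627,005.00
AUD 627,005.00 × 0.5860 = GBP 367,424.93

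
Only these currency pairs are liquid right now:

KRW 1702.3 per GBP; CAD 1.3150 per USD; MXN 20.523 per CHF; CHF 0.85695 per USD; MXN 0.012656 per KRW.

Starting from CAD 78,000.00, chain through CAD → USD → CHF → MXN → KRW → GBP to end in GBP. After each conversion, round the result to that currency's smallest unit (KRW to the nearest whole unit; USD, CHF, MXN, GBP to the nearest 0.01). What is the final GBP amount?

GBP 48,420.87

CAD 78,000.00 ÷ 1.3150 = USD 59,315.59
USD 59,315.59 × 0.85695 = CHF 50,830.49
CHF 50,830.49 × 20.523 = MXN 1,043,194.15
MXN 1,043,194.15 ÷ 0.012656 = KRW 82,426,845
KRW 82,426,845 ÷ 1702.3 = GBP 48,420.87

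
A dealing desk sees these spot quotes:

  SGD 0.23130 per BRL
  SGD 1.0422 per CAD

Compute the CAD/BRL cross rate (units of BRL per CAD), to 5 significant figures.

1 CAD × 1.0422 = 1.0422 SGD
1.0422 SGD ÷ 0.23130 = 4.50584 BRL

CAD/BRL = 4.5058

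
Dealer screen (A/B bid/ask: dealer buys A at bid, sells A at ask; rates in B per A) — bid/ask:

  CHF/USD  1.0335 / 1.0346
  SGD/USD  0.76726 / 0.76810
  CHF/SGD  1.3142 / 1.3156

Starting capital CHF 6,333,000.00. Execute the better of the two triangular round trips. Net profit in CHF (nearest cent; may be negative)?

Best loop CHF → USD → SGD → CHF:
CHF 6,333,000.00 × 1.0335 (sell CHF at bid) = USD 6,545,155.50
USD 6,545,155.50 ÷ 0.76810 (buy SGD at ask) = SGD 8,521,228.36
SGD 8,521,228.36 ÷ 1.3156 (buy CHF at ask) = CHF 6,477,066.25

Net profit: CHF 144,066.25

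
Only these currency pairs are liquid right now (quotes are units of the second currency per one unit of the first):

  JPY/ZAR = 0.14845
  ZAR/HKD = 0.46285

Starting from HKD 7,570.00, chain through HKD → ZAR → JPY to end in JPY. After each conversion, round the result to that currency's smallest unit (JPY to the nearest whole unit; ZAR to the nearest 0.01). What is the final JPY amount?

JPY 110,173

HKD 7,570.00 ÷ 0.46285 = ZAR 16,355.19
ZAR 16,355.19 ÷ 0.14845 = JPY 110,173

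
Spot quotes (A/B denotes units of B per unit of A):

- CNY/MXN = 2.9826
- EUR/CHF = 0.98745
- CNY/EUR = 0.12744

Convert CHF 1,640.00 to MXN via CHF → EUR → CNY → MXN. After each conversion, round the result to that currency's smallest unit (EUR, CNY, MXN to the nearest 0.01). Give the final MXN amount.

CHF 1,640.00 ÷ 0.98745 = EUR 1,660.84
EUR 1,660.84 ÷ 0.12744 = CNY 13,032.33
CNY 13,032.33 × 2.9826 = MXN 38,870.23

MXN 38,870.23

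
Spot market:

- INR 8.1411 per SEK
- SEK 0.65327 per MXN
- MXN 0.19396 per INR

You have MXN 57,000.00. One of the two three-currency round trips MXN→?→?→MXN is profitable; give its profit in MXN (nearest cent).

Profitable loop is MXN → SEK → INR → MXN:
MXN 57,000.00 × 0.65327 = SEK 37,236.39
SEK 37,236.39 × 8.1411 = INR 303,145.17
INR 303,145.17 × 0.19396 = MXN 58,798.04
Profit = MXN 58,798.04 − MXN 57,000.00

Profit: MXN 1,798.04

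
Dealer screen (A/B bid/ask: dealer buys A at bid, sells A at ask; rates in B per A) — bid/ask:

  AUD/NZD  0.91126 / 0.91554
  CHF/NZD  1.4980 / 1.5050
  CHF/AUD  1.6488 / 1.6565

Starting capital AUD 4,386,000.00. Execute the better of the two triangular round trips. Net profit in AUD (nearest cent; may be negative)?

Net result: AUD -7,328.01 (no profitable arbitrage after spreads)

Best loop AUD → NZD → CHF → AUD:
AUD 4,386,000.00 × 0.91126 (sell AUD at bid) = NZD 3,996,786.36
NZD 3,996,786.36 ÷ 1.5050 (buy CHF at ask) = CHF 2,655,672.00
CHF 2,655,672.00 × 1.6488 (sell CHF at bid) = AUD 4,378,671.99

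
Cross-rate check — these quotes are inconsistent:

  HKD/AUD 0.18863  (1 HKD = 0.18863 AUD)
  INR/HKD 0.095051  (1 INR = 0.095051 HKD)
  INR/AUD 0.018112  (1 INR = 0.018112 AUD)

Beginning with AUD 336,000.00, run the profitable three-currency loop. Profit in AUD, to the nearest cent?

Profit: AUD 3,420.63

Profitable loop is AUD → HKD → INR → AUD:
AUD 336,000.00 ÷ 0.18863 = HKD 1,781,264.91
HKD 1,781,264.91 ÷ 0.095051 = INR 18,740,096.48
INR 18,740,096.48 × 0.018112 = AUD 339,420.63
Profit = AUD 339,420.63 − AUD 336,000.00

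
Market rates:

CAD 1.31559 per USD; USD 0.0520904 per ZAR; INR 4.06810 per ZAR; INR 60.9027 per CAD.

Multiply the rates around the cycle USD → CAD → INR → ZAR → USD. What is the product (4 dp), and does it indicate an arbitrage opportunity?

Around USD → CAD → INR → ZAR → USD: 1 × 1.31559 × 60.9027 ÷ 4.06810 × 0.0520904 = 1.025943
Product > 1; profitable direction is USD → CAD → INR → ZAR → USD.

1.0259 (arbitrage exists)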